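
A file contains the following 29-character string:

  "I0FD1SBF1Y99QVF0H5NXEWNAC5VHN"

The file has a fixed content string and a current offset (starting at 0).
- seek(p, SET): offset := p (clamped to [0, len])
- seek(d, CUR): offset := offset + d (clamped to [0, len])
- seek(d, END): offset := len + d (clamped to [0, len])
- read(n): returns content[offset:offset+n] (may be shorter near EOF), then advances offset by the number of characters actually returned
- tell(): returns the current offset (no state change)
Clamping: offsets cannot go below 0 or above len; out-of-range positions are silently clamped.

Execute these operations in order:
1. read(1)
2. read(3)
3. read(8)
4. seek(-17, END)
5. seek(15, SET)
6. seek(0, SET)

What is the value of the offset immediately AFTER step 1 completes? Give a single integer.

Answer: 1

Derivation:
After 1 (read(1)): returned 'I', offset=1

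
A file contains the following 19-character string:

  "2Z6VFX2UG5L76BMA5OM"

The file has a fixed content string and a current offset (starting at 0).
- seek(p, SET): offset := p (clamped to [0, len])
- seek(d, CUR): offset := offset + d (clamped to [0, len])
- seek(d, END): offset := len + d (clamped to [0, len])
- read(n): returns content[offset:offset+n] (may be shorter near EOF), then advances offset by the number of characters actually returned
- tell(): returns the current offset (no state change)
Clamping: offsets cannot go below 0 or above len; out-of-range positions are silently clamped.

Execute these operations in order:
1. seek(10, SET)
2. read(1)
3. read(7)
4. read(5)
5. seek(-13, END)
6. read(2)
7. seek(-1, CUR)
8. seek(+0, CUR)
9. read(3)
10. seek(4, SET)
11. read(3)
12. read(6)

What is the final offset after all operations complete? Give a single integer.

Answer: 13

Derivation:
After 1 (seek(10, SET)): offset=10
After 2 (read(1)): returned 'L', offset=11
After 3 (read(7)): returned '76BMA5O', offset=18
After 4 (read(5)): returned 'M', offset=19
After 5 (seek(-13, END)): offset=6
After 6 (read(2)): returned '2U', offset=8
After 7 (seek(-1, CUR)): offset=7
After 8 (seek(+0, CUR)): offset=7
After 9 (read(3)): returned 'UG5', offset=10
After 10 (seek(4, SET)): offset=4
After 11 (read(3)): returned 'FX2', offset=7
After 12 (read(6)): returned 'UG5L76', offset=13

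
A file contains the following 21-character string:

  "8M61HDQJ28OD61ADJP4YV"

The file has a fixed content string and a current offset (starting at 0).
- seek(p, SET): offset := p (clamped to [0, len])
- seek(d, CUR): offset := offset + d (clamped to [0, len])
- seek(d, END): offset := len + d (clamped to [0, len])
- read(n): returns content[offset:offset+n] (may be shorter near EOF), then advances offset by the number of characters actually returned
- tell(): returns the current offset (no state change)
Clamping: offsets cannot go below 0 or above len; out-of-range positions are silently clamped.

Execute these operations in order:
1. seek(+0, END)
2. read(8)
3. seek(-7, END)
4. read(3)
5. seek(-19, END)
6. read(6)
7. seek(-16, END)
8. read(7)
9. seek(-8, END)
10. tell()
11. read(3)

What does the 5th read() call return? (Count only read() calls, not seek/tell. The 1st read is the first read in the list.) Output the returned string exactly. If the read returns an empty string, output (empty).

Answer: 1AD

Derivation:
After 1 (seek(+0, END)): offset=21
After 2 (read(8)): returned '', offset=21
After 3 (seek(-7, END)): offset=14
After 4 (read(3)): returned 'ADJ', offset=17
After 5 (seek(-19, END)): offset=2
After 6 (read(6)): returned '61HDQJ', offset=8
After 7 (seek(-16, END)): offset=5
After 8 (read(7)): returned 'DQJ28OD', offset=12
After 9 (seek(-8, END)): offset=13
After 10 (tell()): offset=13
After 11 (read(3)): returned '1AD', offset=16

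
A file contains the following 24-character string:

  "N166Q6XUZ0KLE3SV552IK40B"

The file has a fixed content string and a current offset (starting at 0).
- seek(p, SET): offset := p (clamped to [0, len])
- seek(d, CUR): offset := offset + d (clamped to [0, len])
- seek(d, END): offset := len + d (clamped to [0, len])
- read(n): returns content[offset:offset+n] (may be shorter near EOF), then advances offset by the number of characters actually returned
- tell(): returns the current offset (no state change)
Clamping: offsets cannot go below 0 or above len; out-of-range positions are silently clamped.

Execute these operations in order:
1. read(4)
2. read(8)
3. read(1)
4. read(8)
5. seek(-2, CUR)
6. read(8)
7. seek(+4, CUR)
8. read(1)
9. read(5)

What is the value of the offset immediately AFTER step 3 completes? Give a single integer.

After 1 (read(4)): returned 'N166', offset=4
After 2 (read(8)): returned 'Q6XUZ0KL', offset=12
After 3 (read(1)): returned 'E', offset=13

Answer: 13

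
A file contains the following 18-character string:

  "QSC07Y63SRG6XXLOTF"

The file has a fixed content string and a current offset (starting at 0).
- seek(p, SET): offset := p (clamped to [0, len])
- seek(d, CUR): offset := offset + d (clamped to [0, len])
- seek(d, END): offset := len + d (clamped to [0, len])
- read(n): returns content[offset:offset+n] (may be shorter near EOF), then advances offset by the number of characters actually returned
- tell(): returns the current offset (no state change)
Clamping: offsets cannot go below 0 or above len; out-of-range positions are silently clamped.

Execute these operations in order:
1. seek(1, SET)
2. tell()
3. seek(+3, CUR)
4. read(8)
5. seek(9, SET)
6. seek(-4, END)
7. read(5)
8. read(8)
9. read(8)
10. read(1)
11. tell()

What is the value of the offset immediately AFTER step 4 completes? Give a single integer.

Answer: 12

Derivation:
After 1 (seek(1, SET)): offset=1
After 2 (tell()): offset=1
After 3 (seek(+3, CUR)): offset=4
After 4 (read(8)): returned '7Y63SRG6', offset=12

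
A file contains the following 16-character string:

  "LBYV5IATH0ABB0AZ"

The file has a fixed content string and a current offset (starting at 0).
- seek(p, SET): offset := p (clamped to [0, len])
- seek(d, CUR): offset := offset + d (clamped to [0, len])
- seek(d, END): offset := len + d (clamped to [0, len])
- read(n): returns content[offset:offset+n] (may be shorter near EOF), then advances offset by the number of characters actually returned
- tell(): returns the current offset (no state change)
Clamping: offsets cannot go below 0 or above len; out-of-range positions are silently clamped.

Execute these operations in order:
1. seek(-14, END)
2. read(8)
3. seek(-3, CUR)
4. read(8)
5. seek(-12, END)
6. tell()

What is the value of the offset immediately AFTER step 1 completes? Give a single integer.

Answer: 2

Derivation:
After 1 (seek(-14, END)): offset=2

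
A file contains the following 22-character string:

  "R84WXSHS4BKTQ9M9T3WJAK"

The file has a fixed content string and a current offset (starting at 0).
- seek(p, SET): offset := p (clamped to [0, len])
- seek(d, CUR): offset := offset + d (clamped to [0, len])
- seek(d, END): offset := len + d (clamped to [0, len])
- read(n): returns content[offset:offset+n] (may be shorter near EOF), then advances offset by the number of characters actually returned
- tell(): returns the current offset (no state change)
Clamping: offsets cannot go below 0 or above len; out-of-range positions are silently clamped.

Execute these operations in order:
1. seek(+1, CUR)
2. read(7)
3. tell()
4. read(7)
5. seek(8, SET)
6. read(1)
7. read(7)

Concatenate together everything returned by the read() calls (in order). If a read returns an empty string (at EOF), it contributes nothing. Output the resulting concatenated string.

After 1 (seek(+1, CUR)): offset=1
After 2 (read(7)): returned '84WXSHS', offset=8
After 3 (tell()): offset=8
After 4 (read(7)): returned '4BKTQ9M', offset=15
After 5 (seek(8, SET)): offset=8
After 6 (read(1)): returned '4', offset=9
After 7 (read(7)): returned 'BKTQ9M9', offset=16

Answer: 84WXSHS4BKTQ9M4BKTQ9M9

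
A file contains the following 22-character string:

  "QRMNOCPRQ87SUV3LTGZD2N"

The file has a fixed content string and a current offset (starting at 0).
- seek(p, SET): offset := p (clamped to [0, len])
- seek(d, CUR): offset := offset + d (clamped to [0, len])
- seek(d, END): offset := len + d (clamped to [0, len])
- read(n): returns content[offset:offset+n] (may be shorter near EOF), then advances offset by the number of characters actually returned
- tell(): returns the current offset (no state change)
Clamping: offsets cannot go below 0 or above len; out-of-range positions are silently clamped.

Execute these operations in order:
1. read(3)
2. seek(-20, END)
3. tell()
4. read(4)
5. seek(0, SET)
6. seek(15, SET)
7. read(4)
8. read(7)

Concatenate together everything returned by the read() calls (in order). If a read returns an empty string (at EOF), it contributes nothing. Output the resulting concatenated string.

Answer: QRMMNOCLTGZD2N

Derivation:
After 1 (read(3)): returned 'QRM', offset=3
After 2 (seek(-20, END)): offset=2
After 3 (tell()): offset=2
After 4 (read(4)): returned 'MNOC', offset=6
After 5 (seek(0, SET)): offset=0
After 6 (seek(15, SET)): offset=15
After 7 (read(4)): returned 'LTGZ', offset=19
After 8 (read(7)): returned 'D2N', offset=22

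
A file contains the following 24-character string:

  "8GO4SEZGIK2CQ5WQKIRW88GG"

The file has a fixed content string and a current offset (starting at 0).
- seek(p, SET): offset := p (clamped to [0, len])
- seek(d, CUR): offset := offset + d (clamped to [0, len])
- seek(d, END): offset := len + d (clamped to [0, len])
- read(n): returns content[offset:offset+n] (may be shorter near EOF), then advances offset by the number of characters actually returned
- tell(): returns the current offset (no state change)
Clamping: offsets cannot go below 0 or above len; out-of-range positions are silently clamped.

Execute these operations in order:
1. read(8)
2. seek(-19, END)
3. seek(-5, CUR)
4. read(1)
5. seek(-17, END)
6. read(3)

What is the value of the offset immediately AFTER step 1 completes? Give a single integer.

After 1 (read(8)): returned '8GO4SEZG', offset=8

Answer: 8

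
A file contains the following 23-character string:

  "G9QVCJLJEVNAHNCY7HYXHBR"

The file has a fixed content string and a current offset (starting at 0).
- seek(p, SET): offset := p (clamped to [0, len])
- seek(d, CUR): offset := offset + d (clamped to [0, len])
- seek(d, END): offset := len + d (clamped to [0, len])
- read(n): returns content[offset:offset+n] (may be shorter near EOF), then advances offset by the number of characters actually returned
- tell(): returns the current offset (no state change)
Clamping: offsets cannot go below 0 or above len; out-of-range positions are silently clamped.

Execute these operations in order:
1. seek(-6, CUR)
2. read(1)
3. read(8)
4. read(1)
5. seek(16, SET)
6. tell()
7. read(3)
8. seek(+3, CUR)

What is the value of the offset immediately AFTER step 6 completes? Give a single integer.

Answer: 16

Derivation:
After 1 (seek(-6, CUR)): offset=0
After 2 (read(1)): returned 'G', offset=1
After 3 (read(8)): returned '9QVCJLJE', offset=9
After 4 (read(1)): returned 'V', offset=10
After 5 (seek(16, SET)): offset=16
After 6 (tell()): offset=16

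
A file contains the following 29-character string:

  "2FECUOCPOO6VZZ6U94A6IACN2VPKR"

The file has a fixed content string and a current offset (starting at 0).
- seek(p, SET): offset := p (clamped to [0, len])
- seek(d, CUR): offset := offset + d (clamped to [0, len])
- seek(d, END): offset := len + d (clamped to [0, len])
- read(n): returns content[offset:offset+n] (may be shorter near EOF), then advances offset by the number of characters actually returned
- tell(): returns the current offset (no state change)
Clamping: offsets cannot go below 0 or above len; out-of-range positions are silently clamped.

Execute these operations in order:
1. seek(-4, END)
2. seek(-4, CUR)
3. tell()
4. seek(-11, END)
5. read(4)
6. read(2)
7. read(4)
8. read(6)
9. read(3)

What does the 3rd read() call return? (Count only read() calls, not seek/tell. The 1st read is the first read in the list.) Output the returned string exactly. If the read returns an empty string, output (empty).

Answer: 2VPK

Derivation:
After 1 (seek(-4, END)): offset=25
After 2 (seek(-4, CUR)): offset=21
After 3 (tell()): offset=21
After 4 (seek(-11, END)): offset=18
After 5 (read(4)): returned 'A6IA', offset=22
After 6 (read(2)): returned 'CN', offset=24
After 7 (read(4)): returned '2VPK', offset=28
After 8 (read(6)): returned 'R', offset=29
After 9 (read(3)): returned '', offset=29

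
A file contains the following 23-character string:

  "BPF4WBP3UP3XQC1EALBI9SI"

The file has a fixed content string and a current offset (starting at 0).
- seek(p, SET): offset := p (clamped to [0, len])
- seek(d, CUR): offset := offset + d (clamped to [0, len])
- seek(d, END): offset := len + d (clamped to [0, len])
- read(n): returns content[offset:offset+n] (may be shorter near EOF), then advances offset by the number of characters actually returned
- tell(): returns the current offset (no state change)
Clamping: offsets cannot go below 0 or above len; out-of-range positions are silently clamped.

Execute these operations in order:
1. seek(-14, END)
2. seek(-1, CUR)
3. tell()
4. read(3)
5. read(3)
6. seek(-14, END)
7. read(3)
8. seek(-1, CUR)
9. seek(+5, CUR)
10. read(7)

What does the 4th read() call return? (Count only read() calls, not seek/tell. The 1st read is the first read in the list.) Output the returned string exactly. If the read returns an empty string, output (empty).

Answer: ALBI9SI

Derivation:
After 1 (seek(-14, END)): offset=9
After 2 (seek(-1, CUR)): offset=8
After 3 (tell()): offset=8
After 4 (read(3)): returned 'UP3', offset=11
After 5 (read(3)): returned 'XQC', offset=14
After 6 (seek(-14, END)): offset=9
After 7 (read(3)): returned 'P3X', offset=12
After 8 (seek(-1, CUR)): offset=11
After 9 (seek(+5, CUR)): offset=16
After 10 (read(7)): returned 'ALBI9SI', offset=23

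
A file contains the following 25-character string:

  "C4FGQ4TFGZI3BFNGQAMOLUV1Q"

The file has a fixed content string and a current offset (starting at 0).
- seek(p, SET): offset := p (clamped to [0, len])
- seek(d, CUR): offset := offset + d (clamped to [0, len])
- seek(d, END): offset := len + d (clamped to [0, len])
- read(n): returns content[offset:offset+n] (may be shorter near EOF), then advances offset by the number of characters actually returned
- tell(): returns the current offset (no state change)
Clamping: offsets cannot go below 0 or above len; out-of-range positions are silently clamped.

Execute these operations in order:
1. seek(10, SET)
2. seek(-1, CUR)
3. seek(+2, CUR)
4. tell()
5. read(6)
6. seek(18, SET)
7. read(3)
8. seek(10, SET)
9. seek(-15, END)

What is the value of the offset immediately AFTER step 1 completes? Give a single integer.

Answer: 10

Derivation:
After 1 (seek(10, SET)): offset=10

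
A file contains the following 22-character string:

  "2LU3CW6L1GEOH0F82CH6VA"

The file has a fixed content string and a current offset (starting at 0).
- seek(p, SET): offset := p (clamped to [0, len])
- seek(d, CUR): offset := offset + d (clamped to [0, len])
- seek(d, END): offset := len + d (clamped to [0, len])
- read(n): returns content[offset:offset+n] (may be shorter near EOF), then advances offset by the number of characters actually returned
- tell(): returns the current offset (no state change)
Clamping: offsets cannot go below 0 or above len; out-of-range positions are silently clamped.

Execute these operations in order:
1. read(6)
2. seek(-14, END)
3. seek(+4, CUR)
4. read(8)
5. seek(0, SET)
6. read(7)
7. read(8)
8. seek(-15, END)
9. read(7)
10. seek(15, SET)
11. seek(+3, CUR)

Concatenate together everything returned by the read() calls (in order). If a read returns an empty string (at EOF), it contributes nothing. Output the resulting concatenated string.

Answer: 2LU3CWH0F82CH62LU3CW6L1GEOH0FL1GEOH0

Derivation:
After 1 (read(6)): returned '2LU3CW', offset=6
After 2 (seek(-14, END)): offset=8
After 3 (seek(+4, CUR)): offset=12
After 4 (read(8)): returned 'H0F82CH6', offset=20
After 5 (seek(0, SET)): offset=0
After 6 (read(7)): returned '2LU3CW6', offset=7
After 7 (read(8)): returned 'L1GEOH0F', offset=15
After 8 (seek(-15, END)): offset=7
After 9 (read(7)): returned 'L1GEOH0', offset=14
After 10 (seek(15, SET)): offset=15
After 11 (seek(+3, CUR)): offset=18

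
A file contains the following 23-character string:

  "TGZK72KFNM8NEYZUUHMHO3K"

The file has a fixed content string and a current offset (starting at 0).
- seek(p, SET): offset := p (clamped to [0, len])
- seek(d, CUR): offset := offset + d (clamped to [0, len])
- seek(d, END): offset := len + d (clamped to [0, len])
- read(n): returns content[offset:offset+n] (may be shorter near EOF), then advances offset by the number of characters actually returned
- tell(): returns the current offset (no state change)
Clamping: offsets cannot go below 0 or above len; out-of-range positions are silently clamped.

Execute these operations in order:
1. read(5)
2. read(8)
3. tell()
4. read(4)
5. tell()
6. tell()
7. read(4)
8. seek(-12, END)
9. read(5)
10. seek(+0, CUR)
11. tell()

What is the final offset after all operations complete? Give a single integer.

After 1 (read(5)): returned 'TGZK7', offset=5
After 2 (read(8)): returned '2KFNM8NE', offset=13
After 3 (tell()): offset=13
After 4 (read(4)): returned 'YZUU', offset=17
After 5 (tell()): offset=17
After 6 (tell()): offset=17
After 7 (read(4)): returned 'HMHO', offset=21
After 8 (seek(-12, END)): offset=11
After 9 (read(5)): returned 'NEYZU', offset=16
After 10 (seek(+0, CUR)): offset=16
After 11 (tell()): offset=16

Answer: 16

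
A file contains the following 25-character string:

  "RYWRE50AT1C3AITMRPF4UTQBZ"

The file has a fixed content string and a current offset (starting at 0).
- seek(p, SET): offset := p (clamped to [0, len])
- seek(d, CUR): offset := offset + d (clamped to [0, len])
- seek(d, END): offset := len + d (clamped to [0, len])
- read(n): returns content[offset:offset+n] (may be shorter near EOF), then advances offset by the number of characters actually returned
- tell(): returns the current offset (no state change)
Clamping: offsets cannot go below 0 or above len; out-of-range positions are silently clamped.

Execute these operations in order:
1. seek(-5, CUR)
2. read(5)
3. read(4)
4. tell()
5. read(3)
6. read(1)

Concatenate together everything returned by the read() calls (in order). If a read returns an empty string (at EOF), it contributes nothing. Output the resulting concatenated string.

After 1 (seek(-5, CUR)): offset=0
After 2 (read(5)): returned 'RYWRE', offset=5
After 3 (read(4)): returned '50AT', offset=9
After 4 (tell()): offset=9
After 5 (read(3)): returned '1C3', offset=12
After 6 (read(1)): returned 'A', offset=13

Answer: RYWRE50AT1C3A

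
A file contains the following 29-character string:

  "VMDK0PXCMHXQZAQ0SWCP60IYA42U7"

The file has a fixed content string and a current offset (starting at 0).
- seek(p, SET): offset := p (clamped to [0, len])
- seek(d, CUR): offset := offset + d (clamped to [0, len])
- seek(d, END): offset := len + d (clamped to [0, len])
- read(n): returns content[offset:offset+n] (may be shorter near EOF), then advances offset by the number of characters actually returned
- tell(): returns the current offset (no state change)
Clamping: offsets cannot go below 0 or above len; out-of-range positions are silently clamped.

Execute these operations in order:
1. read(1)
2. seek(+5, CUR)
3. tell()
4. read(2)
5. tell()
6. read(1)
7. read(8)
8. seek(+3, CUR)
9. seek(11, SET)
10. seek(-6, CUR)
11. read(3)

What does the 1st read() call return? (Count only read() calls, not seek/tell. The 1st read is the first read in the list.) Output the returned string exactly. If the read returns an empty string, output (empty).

After 1 (read(1)): returned 'V', offset=1
After 2 (seek(+5, CUR)): offset=6
After 3 (tell()): offset=6
After 4 (read(2)): returned 'XC', offset=8
After 5 (tell()): offset=8
After 6 (read(1)): returned 'M', offset=9
After 7 (read(8)): returned 'HXQZAQ0S', offset=17
After 8 (seek(+3, CUR)): offset=20
After 9 (seek(11, SET)): offset=11
After 10 (seek(-6, CUR)): offset=5
After 11 (read(3)): returned 'PXC', offset=8

Answer: V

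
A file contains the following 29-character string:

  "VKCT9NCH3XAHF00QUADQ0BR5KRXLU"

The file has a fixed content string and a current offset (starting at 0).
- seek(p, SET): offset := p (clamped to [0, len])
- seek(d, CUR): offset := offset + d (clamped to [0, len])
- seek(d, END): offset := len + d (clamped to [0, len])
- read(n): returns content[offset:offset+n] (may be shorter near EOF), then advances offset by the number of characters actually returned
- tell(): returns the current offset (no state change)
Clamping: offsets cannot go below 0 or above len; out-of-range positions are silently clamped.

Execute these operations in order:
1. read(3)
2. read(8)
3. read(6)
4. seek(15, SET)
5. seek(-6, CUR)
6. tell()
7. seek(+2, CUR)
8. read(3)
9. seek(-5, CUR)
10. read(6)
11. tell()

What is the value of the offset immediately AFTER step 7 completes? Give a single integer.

Answer: 11

Derivation:
After 1 (read(3)): returned 'VKC', offset=3
After 2 (read(8)): returned 'T9NCH3XA', offset=11
After 3 (read(6)): returned 'HF00QU', offset=17
After 4 (seek(15, SET)): offset=15
After 5 (seek(-6, CUR)): offset=9
After 6 (tell()): offset=9
After 7 (seek(+2, CUR)): offset=11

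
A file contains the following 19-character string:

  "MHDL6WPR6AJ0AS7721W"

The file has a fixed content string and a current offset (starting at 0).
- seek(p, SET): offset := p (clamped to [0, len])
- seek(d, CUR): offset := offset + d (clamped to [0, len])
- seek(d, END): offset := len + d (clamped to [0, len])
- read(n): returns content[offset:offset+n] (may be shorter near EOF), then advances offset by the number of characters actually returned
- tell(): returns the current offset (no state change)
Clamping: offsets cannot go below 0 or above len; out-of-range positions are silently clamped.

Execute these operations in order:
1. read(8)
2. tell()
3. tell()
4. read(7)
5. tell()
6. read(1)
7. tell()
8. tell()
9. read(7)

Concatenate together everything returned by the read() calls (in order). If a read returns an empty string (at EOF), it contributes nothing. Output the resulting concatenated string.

Answer: MHDL6WPR6AJ0AS7721W

Derivation:
After 1 (read(8)): returned 'MHDL6WPR', offset=8
After 2 (tell()): offset=8
After 3 (tell()): offset=8
After 4 (read(7)): returned '6AJ0AS7', offset=15
After 5 (tell()): offset=15
After 6 (read(1)): returned '7', offset=16
After 7 (tell()): offset=16
After 8 (tell()): offset=16
After 9 (read(7)): returned '21W', offset=19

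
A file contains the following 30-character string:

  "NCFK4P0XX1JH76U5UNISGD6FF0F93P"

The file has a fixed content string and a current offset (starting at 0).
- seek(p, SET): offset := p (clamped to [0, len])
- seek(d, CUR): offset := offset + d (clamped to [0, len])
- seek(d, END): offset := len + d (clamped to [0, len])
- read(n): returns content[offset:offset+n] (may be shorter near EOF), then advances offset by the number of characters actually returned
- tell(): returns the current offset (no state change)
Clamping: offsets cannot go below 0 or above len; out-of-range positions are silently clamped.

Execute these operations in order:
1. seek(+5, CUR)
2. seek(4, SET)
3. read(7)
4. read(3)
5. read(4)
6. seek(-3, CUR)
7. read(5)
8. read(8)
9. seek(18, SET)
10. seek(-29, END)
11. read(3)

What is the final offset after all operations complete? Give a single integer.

Answer: 4

Derivation:
After 1 (seek(+5, CUR)): offset=5
After 2 (seek(4, SET)): offset=4
After 3 (read(7)): returned '4P0XX1J', offset=11
After 4 (read(3)): returned 'H76', offset=14
After 5 (read(4)): returned 'U5UN', offset=18
After 6 (seek(-3, CUR)): offset=15
After 7 (read(5)): returned '5UNIS', offset=20
After 8 (read(8)): returned 'GD6FF0F9', offset=28
After 9 (seek(18, SET)): offset=18
After 10 (seek(-29, END)): offset=1
After 11 (read(3)): returned 'CFK', offset=4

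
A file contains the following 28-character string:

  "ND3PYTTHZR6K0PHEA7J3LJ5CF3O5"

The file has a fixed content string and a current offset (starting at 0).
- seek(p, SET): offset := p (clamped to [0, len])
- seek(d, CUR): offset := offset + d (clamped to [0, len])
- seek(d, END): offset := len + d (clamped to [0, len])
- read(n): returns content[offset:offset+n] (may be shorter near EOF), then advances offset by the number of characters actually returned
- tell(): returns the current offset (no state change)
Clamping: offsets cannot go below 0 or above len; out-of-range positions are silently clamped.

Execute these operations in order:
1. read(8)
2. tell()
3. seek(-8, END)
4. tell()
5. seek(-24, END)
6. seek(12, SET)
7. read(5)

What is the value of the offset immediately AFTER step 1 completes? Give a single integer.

Answer: 8

Derivation:
After 1 (read(8)): returned 'ND3PYTTH', offset=8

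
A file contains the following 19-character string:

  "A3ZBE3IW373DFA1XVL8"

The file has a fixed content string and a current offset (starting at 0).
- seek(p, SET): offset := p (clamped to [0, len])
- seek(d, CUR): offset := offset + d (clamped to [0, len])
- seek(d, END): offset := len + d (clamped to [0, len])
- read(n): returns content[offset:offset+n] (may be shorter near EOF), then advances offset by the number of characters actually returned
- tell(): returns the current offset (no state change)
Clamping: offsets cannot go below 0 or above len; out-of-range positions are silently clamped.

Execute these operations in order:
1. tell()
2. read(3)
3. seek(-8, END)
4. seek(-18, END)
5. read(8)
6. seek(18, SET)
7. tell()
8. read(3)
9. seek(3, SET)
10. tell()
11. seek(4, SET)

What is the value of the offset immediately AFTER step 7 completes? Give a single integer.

After 1 (tell()): offset=0
After 2 (read(3)): returned 'A3Z', offset=3
After 3 (seek(-8, END)): offset=11
After 4 (seek(-18, END)): offset=1
After 5 (read(8)): returned '3ZBE3IW3', offset=9
After 6 (seek(18, SET)): offset=18
After 7 (tell()): offset=18

Answer: 18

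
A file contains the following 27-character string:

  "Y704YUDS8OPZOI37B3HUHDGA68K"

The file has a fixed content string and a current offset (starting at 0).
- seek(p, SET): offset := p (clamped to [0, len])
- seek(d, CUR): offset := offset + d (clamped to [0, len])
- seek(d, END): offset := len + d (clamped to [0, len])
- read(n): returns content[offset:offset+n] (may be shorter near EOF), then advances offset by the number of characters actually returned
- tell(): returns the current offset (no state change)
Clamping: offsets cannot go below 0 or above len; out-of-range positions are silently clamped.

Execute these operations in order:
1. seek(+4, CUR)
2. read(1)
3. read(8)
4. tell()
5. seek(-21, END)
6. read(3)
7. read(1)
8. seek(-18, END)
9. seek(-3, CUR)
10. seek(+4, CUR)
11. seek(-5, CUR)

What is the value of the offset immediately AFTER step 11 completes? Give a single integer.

Answer: 5

Derivation:
After 1 (seek(+4, CUR)): offset=4
After 2 (read(1)): returned 'Y', offset=5
After 3 (read(8)): returned 'UDS8OPZO', offset=13
After 4 (tell()): offset=13
After 5 (seek(-21, END)): offset=6
After 6 (read(3)): returned 'DS8', offset=9
After 7 (read(1)): returned 'O', offset=10
After 8 (seek(-18, END)): offset=9
After 9 (seek(-3, CUR)): offset=6
After 10 (seek(+4, CUR)): offset=10
After 11 (seek(-5, CUR)): offset=5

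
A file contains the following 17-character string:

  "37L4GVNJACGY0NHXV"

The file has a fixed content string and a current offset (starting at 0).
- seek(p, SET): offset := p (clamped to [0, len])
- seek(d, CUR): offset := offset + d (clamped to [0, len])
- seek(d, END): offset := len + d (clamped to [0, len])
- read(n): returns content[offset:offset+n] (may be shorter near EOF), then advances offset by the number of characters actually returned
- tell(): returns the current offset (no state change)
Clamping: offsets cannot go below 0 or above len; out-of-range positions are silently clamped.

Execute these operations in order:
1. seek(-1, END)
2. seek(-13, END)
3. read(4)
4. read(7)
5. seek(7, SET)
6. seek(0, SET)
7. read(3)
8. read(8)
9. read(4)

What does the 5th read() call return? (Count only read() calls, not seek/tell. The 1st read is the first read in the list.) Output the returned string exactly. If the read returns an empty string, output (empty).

Answer: Y0NH

Derivation:
After 1 (seek(-1, END)): offset=16
After 2 (seek(-13, END)): offset=4
After 3 (read(4)): returned 'GVNJ', offset=8
After 4 (read(7)): returned 'ACGY0NH', offset=15
After 5 (seek(7, SET)): offset=7
After 6 (seek(0, SET)): offset=0
After 7 (read(3)): returned '37L', offset=3
After 8 (read(8)): returned '4GVNJACG', offset=11
After 9 (read(4)): returned 'Y0NH', offset=15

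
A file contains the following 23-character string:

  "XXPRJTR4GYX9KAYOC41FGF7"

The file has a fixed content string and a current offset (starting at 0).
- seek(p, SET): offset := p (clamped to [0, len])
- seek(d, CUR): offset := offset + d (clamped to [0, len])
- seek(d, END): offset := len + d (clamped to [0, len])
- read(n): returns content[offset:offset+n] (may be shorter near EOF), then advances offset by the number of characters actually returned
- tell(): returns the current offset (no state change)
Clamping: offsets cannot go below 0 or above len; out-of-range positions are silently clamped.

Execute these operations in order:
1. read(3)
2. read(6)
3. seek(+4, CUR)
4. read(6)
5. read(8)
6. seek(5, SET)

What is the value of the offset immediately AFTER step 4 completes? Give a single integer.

After 1 (read(3)): returned 'XXP', offset=3
After 2 (read(6)): returned 'RJTR4G', offset=9
After 3 (seek(+4, CUR)): offset=13
After 4 (read(6)): returned 'AYOC41', offset=19

Answer: 19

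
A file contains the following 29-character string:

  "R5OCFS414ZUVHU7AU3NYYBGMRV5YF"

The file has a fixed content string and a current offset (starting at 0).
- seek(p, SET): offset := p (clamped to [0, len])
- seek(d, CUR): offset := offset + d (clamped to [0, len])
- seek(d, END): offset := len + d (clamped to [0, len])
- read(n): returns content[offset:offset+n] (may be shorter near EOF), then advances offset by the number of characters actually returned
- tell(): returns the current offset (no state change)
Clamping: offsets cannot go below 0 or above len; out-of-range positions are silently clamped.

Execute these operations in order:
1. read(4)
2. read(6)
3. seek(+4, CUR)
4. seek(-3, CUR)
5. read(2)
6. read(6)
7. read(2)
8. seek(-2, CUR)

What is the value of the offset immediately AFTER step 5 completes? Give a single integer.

After 1 (read(4)): returned 'R5OC', offset=4
After 2 (read(6)): returned 'FS414Z', offset=10
After 3 (seek(+4, CUR)): offset=14
After 4 (seek(-3, CUR)): offset=11
After 5 (read(2)): returned 'VH', offset=13

Answer: 13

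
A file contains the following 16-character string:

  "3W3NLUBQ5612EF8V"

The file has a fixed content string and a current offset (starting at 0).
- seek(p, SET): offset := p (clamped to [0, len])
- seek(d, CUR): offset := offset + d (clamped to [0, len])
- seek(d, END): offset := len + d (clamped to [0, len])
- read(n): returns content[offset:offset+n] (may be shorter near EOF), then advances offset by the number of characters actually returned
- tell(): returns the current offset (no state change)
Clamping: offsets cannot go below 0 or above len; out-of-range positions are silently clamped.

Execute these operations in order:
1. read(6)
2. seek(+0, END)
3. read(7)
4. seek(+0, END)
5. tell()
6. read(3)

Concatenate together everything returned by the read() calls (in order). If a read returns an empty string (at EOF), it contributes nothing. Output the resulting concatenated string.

After 1 (read(6)): returned '3W3NLU', offset=6
After 2 (seek(+0, END)): offset=16
After 3 (read(7)): returned '', offset=16
After 4 (seek(+0, END)): offset=16
After 5 (tell()): offset=16
After 6 (read(3)): returned '', offset=16

Answer: 3W3NLU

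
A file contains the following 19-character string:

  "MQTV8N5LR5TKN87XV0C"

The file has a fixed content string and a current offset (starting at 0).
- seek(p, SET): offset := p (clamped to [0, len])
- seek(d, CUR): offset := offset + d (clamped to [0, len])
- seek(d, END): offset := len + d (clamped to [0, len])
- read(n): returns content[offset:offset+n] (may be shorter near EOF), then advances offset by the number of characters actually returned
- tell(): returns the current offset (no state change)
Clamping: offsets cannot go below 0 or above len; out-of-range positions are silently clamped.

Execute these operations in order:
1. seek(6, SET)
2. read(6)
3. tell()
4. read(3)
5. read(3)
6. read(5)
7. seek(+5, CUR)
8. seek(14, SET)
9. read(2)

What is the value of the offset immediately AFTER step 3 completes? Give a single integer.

After 1 (seek(6, SET)): offset=6
After 2 (read(6)): returned '5LR5TK', offset=12
After 3 (tell()): offset=12

Answer: 12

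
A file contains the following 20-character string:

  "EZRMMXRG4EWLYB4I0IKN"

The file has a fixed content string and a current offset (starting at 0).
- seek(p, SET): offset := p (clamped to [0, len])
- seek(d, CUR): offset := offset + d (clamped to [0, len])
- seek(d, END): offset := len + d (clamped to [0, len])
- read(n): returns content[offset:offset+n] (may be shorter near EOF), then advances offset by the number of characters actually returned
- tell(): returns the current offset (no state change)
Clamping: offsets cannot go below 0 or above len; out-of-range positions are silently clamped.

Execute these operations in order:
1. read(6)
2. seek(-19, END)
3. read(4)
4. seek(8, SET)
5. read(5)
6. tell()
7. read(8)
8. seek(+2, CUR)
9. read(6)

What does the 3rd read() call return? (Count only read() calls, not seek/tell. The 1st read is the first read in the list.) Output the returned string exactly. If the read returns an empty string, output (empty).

After 1 (read(6)): returned 'EZRMMX', offset=6
After 2 (seek(-19, END)): offset=1
After 3 (read(4)): returned 'ZRMM', offset=5
After 4 (seek(8, SET)): offset=8
After 5 (read(5)): returned '4EWLY', offset=13
After 6 (tell()): offset=13
After 7 (read(8)): returned 'B4I0IKN', offset=20
After 8 (seek(+2, CUR)): offset=20
After 9 (read(6)): returned '', offset=20

Answer: 4EWLY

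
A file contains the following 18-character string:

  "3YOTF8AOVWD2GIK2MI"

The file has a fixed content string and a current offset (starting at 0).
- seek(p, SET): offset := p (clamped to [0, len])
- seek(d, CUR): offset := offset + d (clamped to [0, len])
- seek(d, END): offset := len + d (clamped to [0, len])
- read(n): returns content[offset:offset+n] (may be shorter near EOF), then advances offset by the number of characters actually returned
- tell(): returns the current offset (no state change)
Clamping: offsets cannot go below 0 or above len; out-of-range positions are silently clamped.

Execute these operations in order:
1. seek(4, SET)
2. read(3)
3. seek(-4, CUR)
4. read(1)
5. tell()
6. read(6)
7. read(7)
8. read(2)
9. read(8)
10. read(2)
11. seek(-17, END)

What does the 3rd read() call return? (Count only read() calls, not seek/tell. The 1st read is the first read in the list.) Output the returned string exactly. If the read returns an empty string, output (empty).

After 1 (seek(4, SET)): offset=4
After 2 (read(3)): returned 'F8A', offset=7
After 3 (seek(-4, CUR)): offset=3
After 4 (read(1)): returned 'T', offset=4
After 5 (tell()): offset=4
After 6 (read(6)): returned 'F8AOVW', offset=10
After 7 (read(7)): returned 'D2GIK2M', offset=17
After 8 (read(2)): returned 'I', offset=18
After 9 (read(8)): returned '', offset=18
After 10 (read(2)): returned '', offset=18
After 11 (seek(-17, END)): offset=1

Answer: F8AOVW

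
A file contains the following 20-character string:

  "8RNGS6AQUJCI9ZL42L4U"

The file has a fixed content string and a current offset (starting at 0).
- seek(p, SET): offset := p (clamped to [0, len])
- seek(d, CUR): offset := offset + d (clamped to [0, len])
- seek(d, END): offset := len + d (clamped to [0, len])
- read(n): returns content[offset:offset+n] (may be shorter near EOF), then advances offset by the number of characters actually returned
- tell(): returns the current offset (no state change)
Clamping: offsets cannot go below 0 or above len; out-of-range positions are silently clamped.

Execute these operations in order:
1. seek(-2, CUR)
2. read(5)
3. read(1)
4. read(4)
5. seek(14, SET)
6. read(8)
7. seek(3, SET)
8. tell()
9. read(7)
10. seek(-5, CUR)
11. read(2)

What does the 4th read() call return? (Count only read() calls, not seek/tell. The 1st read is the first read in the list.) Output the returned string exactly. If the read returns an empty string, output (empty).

After 1 (seek(-2, CUR)): offset=0
After 2 (read(5)): returned '8RNGS', offset=5
After 3 (read(1)): returned '6', offset=6
After 4 (read(4)): returned 'AQUJ', offset=10
After 5 (seek(14, SET)): offset=14
After 6 (read(8)): returned 'L42L4U', offset=20
After 7 (seek(3, SET)): offset=3
After 8 (tell()): offset=3
After 9 (read(7)): returned 'GS6AQUJ', offset=10
After 10 (seek(-5, CUR)): offset=5
After 11 (read(2)): returned '6A', offset=7

Answer: L42L4U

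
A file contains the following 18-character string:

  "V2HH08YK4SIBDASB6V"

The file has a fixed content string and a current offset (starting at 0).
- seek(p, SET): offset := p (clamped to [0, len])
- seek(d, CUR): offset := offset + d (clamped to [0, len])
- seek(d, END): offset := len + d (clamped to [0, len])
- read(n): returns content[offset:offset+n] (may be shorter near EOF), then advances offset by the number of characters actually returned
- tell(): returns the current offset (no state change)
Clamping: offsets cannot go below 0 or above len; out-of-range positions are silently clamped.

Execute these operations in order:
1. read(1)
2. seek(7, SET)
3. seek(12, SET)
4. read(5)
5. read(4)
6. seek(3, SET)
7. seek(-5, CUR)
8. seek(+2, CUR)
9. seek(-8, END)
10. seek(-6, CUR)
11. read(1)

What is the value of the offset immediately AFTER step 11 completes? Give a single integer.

Answer: 5

Derivation:
After 1 (read(1)): returned 'V', offset=1
After 2 (seek(7, SET)): offset=7
After 3 (seek(12, SET)): offset=12
After 4 (read(5)): returned 'DASB6', offset=17
After 5 (read(4)): returned 'V', offset=18
After 6 (seek(3, SET)): offset=3
After 7 (seek(-5, CUR)): offset=0
After 8 (seek(+2, CUR)): offset=2
After 9 (seek(-8, END)): offset=10
After 10 (seek(-6, CUR)): offset=4
After 11 (read(1)): returned '0', offset=5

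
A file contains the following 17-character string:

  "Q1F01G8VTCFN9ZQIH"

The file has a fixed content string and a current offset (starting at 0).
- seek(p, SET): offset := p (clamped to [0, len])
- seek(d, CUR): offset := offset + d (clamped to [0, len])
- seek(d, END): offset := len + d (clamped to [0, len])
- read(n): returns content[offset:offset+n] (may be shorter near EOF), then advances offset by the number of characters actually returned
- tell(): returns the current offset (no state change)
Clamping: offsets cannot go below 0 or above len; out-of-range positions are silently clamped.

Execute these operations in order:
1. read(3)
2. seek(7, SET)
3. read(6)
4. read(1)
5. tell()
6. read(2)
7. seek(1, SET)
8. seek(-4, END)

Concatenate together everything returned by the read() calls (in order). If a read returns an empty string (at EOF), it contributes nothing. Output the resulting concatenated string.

Answer: Q1FVTCFN9ZQI

Derivation:
After 1 (read(3)): returned 'Q1F', offset=3
After 2 (seek(7, SET)): offset=7
After 3 (read(6)): returned 'VTCFN9', offset=13
After 4 (read(1)): returned 'Z', offset=14
After 5 (tell()): offset=14
After 6 (read(2)): returned 'QI', offset=16
After 7 (seek(1, SET)): offset=1
After 8 (seek(-4, END)): offset=13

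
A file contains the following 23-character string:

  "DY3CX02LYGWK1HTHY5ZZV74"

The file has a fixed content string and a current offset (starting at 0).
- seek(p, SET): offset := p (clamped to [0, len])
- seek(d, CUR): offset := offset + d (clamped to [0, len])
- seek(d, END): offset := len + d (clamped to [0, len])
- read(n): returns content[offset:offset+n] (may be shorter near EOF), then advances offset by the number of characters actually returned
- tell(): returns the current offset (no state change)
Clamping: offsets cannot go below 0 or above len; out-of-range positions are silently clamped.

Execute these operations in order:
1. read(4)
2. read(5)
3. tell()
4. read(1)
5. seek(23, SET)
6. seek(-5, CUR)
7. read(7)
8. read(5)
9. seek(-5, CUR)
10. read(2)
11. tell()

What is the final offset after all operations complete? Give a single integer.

Answer: 20

Derivation:
After 1 (read(4)): returned 'DY3C', offset=4
After 2 (read(5)): returned 'X02LY', offset=9
After 3 (tell()): offset=9
After 4 (read(1)): returned 'G', offset=10
After 5 (seek(23, SET)): offset=23
After 6 (seek(-5, CUR)): offset=18
After 7 (read(7)): returned 'ZZV74', offset=23
After 8 (read(5)): returned '', offset=23
After 9 (seek(-5, CUR)): offset=18
After 10 (read(2)): returned 'ZZ', offset=20
After 11 (tell()): offset=20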